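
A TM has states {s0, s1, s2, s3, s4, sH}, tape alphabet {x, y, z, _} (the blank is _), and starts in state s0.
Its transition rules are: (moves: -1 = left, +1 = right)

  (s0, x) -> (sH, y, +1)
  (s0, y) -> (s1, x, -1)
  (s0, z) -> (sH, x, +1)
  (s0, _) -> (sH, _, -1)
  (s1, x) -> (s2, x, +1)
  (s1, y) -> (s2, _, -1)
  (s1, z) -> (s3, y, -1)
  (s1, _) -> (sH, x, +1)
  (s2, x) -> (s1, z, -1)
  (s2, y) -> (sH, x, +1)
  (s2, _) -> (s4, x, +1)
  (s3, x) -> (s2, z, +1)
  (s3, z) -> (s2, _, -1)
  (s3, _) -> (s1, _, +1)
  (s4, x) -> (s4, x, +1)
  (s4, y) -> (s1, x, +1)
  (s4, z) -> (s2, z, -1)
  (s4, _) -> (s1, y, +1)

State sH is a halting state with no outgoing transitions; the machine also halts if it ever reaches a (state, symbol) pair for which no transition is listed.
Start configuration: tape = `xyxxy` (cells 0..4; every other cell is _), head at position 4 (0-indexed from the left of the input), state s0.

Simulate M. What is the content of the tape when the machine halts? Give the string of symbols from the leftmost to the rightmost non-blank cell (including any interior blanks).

xyxxz

s0 | xyxx[y]   read y → write x, move -1, go to s1
s1 | xyx[x]x   read x → write x, move +1, go to s2
s2 | xyxx[x]   read x → write z, move -1, go to s1
s1 | xyx[x]z   read x → write x, move +1, go to s2
s2 | xyxx[z]
The non-blank tape span at halt is xyxxz.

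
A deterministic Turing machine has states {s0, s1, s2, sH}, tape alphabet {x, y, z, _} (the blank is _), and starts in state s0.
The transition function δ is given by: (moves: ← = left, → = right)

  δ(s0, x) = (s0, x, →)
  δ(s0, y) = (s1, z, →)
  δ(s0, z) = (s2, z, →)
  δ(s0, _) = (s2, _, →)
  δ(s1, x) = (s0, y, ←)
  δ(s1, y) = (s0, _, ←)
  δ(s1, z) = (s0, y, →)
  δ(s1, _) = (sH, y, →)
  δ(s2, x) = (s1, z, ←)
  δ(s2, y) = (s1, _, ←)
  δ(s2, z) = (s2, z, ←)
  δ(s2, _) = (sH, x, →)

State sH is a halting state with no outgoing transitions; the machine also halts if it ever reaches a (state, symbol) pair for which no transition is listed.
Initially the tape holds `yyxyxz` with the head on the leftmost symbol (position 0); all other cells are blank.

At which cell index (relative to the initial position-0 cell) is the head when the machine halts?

state=s0 head=0 tape=[y]yxyxz   (s0,y)→(s1,z,→)
state=s1 head=1 tape=z[y]xyxz   (s1,y)→(s0,_,←)
state=s0 head=0 tape=[z]_xyxz   (s0,z)→(s2,z,→)
state=s2 head=1 tape=z[_]xyxz   (s2,_)→(sH,x,→)
state=sH head=2 tape=zx[x]yxz
At halt the head is at cell 2.

2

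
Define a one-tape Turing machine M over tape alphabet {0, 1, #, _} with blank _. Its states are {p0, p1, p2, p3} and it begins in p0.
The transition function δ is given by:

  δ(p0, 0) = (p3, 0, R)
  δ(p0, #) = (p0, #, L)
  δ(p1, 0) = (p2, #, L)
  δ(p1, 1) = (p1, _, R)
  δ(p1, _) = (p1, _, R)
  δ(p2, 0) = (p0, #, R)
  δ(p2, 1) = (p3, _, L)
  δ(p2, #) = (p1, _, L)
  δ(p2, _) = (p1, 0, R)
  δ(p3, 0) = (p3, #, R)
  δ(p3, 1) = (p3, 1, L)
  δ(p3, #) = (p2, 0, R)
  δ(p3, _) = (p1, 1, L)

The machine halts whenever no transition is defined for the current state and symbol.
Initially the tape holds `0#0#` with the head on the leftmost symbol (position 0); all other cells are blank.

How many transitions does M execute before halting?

19

state=p0 head=0 tape=_[0]#0#   (p0,0)→(p3,0,R)
state=p3 head=1 tape=_0[#]0#   (p3,#)→(p2,0,R)
state=p2 head=2 tape=_00[0]#   (p2,0)→(p0,#,R)
state=p0 head=3 tape=_00#[#]   (p0,#)→(p0,#,L)
state=p0 head=2 tape=_00[#]#   (p0,#)→(p0,#,L)
state=p0 head=1 tape=_0[0]##   (p0,0)→(p3,0,R)
state=p3 head=2 tape=_00[#]#   (p3,#)→(p2,0,R)
state=p2 head=3 tape=_000[#]   (p2,#)→(p1,_,L)
state=p1 head=2 tape=_00[0]_   (p1,0)→(p2,#,L)
state=p2 head=1 tape=_0[0]#_   (p2,0)→(p0,#,R)
state=p0 head=2 tape=_0#[#]_   (p0,#)→(p0,#,L)
state=p0 head=1 tape=_0[#]#_   (p0,#)→(p0,#,L)
state=p0 head=0 tape=_[0]##_   (p0,0)→(p3,0,R)
state=p3 head=1 tape=_0[#]#_   (p3,#)→(p2,0,R)
state=p2 head=2 tape=_00[#]_   (p2,#)→(p1,_,L)
state=p1 head=1 tape=_0[0]__   (p1,0)→(p2,#,L)
state=p2 head=0 tape=_[0]#__   (p2,0)→(p0,#,R)
state=p0 head=1 tape=_#[#]__   (p0,#)→(p0,#,L)
state=p0 head=0 tape=_[#]#__   (p0,#)→(p0,#,L)
state=p0 head=-1 tape=[_]##__
M halts after 19 transitions.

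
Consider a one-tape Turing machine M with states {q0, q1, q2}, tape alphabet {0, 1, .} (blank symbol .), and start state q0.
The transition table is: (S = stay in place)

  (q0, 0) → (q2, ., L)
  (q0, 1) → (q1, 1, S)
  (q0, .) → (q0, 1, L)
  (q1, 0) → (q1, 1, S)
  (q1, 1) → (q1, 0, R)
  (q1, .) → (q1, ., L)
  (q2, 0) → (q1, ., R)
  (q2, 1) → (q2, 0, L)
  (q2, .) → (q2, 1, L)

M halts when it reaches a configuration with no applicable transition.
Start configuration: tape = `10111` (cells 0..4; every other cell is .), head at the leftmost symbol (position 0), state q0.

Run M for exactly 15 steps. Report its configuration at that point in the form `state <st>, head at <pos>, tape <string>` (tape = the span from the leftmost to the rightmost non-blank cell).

state q1, head at 4, tape 00001

state=q0 head=0 tape=[1]0111.   (q0,1)→(q1,1,S)
state=q1 head=0 tape=[1]0111.   (q1,1)→(q1,0,R)
state=q1 head=1 tape=0[0]111.   (q1,0)→(q1,1,S)
state=q1 head=1 tape=0[1]111.   (q1,1)→(q1,0,R)
state=q1 head=2 tape=00[1]11.   (q1,1)→(q1,0,R)
state=q1 head=3 tape=000[1]1.   (q1,1)→(q1,0,R)
state=q1 head=4 tape=0000[1].   (q1,1)→(q1,0,R)
state=q1 head=5 tape=00000[.]   (q1,.)→(q1,.,L)
state=q1 head=4 tape=0000[0].   (q1,0)→(q1,1,S)
state=q1 head=4 tape=0000[1].   (q1,1)→(q1,0,R)
state=q1 head=5 tape=00000[.]   (q1,.)→(q1,.,L)
state=q1 head=4 tape=0000[0].   (q1,0)→(q1,1,S)
state=q1 head=4 tape=0000[1].   (q1,1)→(q1,0,R)
state=q1 head=5 tape=00000[.]   (q1,.)→(q1,.,L)
state=q1 head=4 tape=0000[0].   (q1,0)→(q1,1,S)
state=q1 head=4 tape=0000[1].
After 15 steps: state q1, head at 4, tape 00001.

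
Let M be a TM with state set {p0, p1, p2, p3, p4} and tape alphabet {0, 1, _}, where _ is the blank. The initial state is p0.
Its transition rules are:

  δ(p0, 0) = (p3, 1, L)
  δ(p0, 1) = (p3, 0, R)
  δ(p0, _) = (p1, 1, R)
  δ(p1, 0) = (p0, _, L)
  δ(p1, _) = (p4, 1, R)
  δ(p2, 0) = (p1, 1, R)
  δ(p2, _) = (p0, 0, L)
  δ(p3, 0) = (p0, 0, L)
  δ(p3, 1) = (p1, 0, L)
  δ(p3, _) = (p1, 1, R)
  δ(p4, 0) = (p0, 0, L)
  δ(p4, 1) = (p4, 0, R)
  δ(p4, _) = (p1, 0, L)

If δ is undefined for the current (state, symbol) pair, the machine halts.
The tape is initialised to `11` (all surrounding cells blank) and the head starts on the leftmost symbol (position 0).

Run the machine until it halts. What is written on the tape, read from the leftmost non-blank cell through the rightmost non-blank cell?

11010

p0 | ___[1]1   read 1 → write 0, move R, go to p3
p3 | ___0[1]   read 1 → write 0, move L, go to p1
p1 | ___[0]0   read 0 → write _, move L, go to p0
p0 | __[_]_0   read _ → write 1, move R, go to p1
p1 | __1[_]0   read _ → write 1, move R, go to p4
p4 | __11[0]   read 0 → write 0, move L, go to p0
p0 | __1[1]0   read 1 → write 0, move R, go to p3
p3 | __10[0]   read 0 → write 0, move L, go to p0
p0 | __1[0]0   read 0 → write 1, move L, go to p3
p3 | __[1]10   read 1 → write 0, move L, go to p1
p1 | _[_]010   read _ → write 1, move R, go to p4
p4 | _1[0]10   read 0 → write 0, move L, go to p0
p0 | _[1]010   read 1 → write 0, move R, go to p3
p3 | _0[0]10   read 0 → write 0, move L, go to p0
p0 | _[0]010   read 0 → write 1, move L, go to p3
p3 | [_]1010   read _ → write 1, move R, go to p1
p1 | 1[1]010
The non-blank tape span at halt is 11010.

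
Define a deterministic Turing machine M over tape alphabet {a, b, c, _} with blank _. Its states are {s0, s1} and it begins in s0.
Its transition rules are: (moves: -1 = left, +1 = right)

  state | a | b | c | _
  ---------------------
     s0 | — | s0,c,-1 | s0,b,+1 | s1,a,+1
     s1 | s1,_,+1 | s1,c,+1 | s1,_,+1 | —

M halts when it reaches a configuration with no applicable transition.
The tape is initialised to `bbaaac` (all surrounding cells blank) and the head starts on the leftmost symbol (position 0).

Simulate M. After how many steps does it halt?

8

state=s0 head=0 tape=_[b]baaac_   (s0,b)→(s0,c,-1)
state=s0 head=-1 tape=[_]cbaaac_   (s0,_)→(s1,a,+1)
state=s1 head=0 tape=a[c]baaac_   (s1,c)→(s1,_,+1)
state=s1 head=1 tape=a_[b]aaac_   (s1,b)→(s1,c,+1)
state=s1 head=2 tape=a_c[a]aac_   (s1,a)→(s1,_,+1)
state=s1 head=3 tape=a_c_[a]ac_   (s1,a)→(s1,_,+1)
state=s1 head=4 tape=a_c__[a]c_   (s1,a)→(s1,_,+1)
state=s1 head=5 tape=a_c___[c]_   (s1,c)→(s1,_,+1)
state=s1 head=6 tape=a_c____[_]
M halts after 8 transitions.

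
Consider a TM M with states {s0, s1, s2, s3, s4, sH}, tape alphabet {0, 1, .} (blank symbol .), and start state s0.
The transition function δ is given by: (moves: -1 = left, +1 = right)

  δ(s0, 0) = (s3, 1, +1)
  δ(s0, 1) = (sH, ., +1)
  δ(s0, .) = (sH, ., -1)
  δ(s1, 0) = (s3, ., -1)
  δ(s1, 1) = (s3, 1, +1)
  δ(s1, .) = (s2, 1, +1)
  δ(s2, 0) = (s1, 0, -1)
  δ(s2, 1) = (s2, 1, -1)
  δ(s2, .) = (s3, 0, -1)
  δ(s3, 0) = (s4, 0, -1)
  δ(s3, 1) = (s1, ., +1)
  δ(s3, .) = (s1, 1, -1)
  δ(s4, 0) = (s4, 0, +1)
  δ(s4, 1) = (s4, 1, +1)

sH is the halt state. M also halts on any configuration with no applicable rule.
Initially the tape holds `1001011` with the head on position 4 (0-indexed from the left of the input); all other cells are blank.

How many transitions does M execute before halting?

state=s0 head=4 tape=1001[0]11...   (s0,0)→(s3,1,+1)
state=s3 head=5 tape=10011[1]1...   (s3,1)→(s1,.,+1)
state=s1 head=6 tape=10011.[1]...   (s1,1)→(s3,1,+1)
state=s3 head=7 tape=10011.1[.]..   (s3,.)→(s1,1,-1)
state=s1 head=6 tape=10011.[1]1..   (s1,1)→(s3,1,+1)
state=s3 head=7 tape=10011.1[1]..   (s3,1)→(s1,.,+1)
state=s1 head=8 tape=10011.1.[.].   (s1,.)→(s2,1,+1)
state=s2 head=9 tape=10011.1.1[.]   (s2,.)→(s3,0,-1)
state=s3 head=8 tape=10011.1.[1]0   (s3,1)→(s1,.,+1)
state=s1 head=9 tape=10011.1..[0]   (s1,0)→(s3,.,-1)
state=s3 head=8 tape=10011.1.[.].   (s3,.)→(s1,1,-1)
state=s1 head=7 tape=10011.1[.]1.   (s1,.)→(s2,1,+1)
state=s2 head=8 tape=10011.11[1].   (s2,1)→(s2,1,-1)
state=s2 head=7 tape=10011.1[1]1.   (s2,1)→(s2,1,-1)
state=s2 head=6 tape=10011.[1]11.   (s2,1)→(s2,1,-1)
state=s2 head=5 tape=10011[.]111.   (s2,.)→(s3,0,-1)
state=s3 head=4 tape=1001[1]0111.   (s3,1)→(s1,.,+1)
state=s1 head=5 tape=1001.[0]111.   (s1,0)→(s3,.,-1)
state=s3 head=4 tape=1001[.].111.   (s3,.)→(s1,1,-1)
state=s1 head=3 tape=100[1]1.111.   (s1,1)→(s3,1,+1)
state=s3 head=4 tape=1001[1].111.   (s3,1)→(s1,.,+1)
state=s1 head=5 tape=1001.[.]111.   (s1,.)→(s2,1,+1)
state=s2 head=6 tape=1001.1[1]11.   (s2,1)→(s2,1,-1)
state=s2 head=5 tape=1001.[1]111.   (s2,1)→(s2,1,-1)
state=s2 head=4 tape=1001[.]1111.   (s2,.)→(s3,0,-1)
state=s3 head=3 tape=100[1]01111.   (s3,1)→(s1,.,+1)
state=s1 head=4 tape=100.[0]1111.   (s1,0)→(s3,.,-1)
state=s3 head=3 tape=100[.].1111.   (s3,.)→(s1,1,-1)
state=s1 head=2 tape=10[0]1.1111.   (s1,0)→(s3,.,-1)
state=s3 head=1 tape=1[0].1.1111.   (s3,0)→(s4,0,-1)
state=s4 head=0 tape=[1]0.1.1111.   (s4,1)→(s4,1,+1)
state=s4 head=1 tape=1[0].1.1111.   (s4,0)→(s4,0,+1)
state=s4 head=2 tape=10[.]1.1111.
M halts after 32 transitions.

32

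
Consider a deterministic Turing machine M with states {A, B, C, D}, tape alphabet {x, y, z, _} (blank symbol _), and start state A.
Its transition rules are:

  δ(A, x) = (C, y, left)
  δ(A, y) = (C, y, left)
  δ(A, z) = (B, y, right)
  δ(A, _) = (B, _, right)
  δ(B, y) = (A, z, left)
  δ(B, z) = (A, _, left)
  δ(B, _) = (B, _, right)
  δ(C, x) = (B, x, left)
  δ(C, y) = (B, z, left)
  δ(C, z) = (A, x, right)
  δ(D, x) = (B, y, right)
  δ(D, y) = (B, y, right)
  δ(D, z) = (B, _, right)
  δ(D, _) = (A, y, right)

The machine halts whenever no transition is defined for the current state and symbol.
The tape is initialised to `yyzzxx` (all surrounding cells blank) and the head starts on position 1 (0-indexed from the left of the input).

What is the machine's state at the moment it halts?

B

state=A head=1 tape=_y[y]zzxx   (A,y)→(C,y,left)
state=C head=0 tape=_[y]yzzxx   (C,y)→(B,z,left)
state=B head=-1 tape=[_]zyzzxx   (B,_)→(B,_,right)
state=B head=0 tape=_[z]yzzxx   (B,z)→(A,_,left)
state=A head=-1 tape=[_]_yzzxx   (A,_)→(B,_,right)
state=B head=0 tape=_[_]yzzxx   (B,_)→(B,_,right)
state=B head=1 tape=__[y]zzxx   (B,y)→(A,z,left)
state=A head=0 tape=_[_]zzzxx   (A,_)→(B,_,right)
state=B head=1 tape=__[z]zzxx   (B,z)→(A,_,left)
state=A head=0 tape=_[_]_zzxx   (A,_)→(B,_,right)
state=B head=1 tape=__[_]zzxx   (B,_)→(B,_,right)
state=B head=2 tape=___[z]zxx   (B,z)→(A,_,left)
state=A head=1 tape=__[_]_zxx   (A,_)→(B,_,right)
state=B head=2 tape=___[_]zxx   (B,_)→(B,_,right)
state=B head=3 tape=____[z]xx   (B,z)→(A,_,left)
state=A head=2 tape=___[_]_xx   (A,_)→(B,_,right)
state=B head=3 tape=____[_]xx   (B,_)→(B,_,right)
state=B head=4 tape=_____[x]x
No transition is defined for (B, x); M halts in state B.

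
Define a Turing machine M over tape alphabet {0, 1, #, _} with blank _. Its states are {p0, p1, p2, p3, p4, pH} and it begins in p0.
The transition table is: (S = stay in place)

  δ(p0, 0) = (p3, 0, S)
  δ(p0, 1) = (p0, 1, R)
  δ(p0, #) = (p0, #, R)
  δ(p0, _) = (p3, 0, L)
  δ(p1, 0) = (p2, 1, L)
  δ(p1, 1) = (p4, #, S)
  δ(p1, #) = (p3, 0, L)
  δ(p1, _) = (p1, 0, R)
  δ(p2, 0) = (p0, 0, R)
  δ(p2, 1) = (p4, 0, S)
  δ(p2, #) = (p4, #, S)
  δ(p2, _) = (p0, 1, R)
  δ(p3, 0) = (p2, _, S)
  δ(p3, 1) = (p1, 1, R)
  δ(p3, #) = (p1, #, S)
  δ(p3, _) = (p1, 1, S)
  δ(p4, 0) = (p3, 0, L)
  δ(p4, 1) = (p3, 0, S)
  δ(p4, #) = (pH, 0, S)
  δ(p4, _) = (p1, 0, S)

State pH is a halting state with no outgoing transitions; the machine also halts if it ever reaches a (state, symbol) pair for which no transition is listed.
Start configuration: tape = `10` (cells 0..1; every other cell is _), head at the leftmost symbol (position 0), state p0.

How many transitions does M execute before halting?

p0 | _[1]0_   read 1 → write 1, move R, go to p0
p0 | _1[0]_   read 0 → write 0, move S, go to p3
p3 | _1[0]_   read 0 → write _, move S, go to p2
p2 | _1[_]_   read _ → write 1, move R, go to p0
p0 | _11[_]   read _ → write 0, move L, go to p3
p3 | _1[1]0   read 1 → write 1, move R, go to p1
p1 | _11[0]   read 0 → write 1, move L, go to p2
p2 | _1[1]1   read 1 → write 0, move S, go to p4
p4 | _1[0]1   read 0 → write 0, move L, go to p3
p3 | _[1]01   read 1 → write 1, move R, go to p1
p1 | _1[0]1   read 0 → write 1, move L, go to p2
p2 | _[1]11   read 1 → write 0, move S, go to p4
p4 | _[0]11   read 0 → write 0, move L, go to p3
p3 | [_]011   read _ → write 1, move S, go to p1
p1 | [1]011   read 1 → write #, move S, go to p4
p4 | [#]011   read # → write 0, move S, go to pH
pH | [0]011
M halts after 16 transitions.

16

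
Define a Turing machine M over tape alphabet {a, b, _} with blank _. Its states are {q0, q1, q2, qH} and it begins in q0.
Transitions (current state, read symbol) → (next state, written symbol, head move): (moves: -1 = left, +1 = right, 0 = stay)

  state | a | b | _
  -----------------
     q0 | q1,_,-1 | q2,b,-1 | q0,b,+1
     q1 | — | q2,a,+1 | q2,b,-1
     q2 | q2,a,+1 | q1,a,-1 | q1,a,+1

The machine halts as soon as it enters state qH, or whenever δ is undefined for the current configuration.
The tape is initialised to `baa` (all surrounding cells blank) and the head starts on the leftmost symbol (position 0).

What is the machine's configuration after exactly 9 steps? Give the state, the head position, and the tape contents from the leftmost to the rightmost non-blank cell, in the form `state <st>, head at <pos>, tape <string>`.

state q1, head at 3, tape aaaaaa

q0 | _[b]aa__   read b → write b, move -1, go to q2
q2 | [_]baa__   read _ → write a, move +1, go to q1
q1 | a[b]aa__   read b → write a, move +1, go to q2
q2 | aa[a]a__   read a → write a, move +1, go to q2
q2 | aaa[a]__   read a → write a, move +1, go to q2
q2 | aaaa[_]_   read _ → write a, move +1, go to q1
q1 | aaaaa[_]   read _ → write b, move -1, go to q2
q2 | aaaa[a]b   read a → write a, move +1, go to q2
q2 | aaaaa[b]   read b → write a, move -1, go to q1
q1 | aaaa[a]a
After 9 steps: state q1, head at 3, tape aaaaaa.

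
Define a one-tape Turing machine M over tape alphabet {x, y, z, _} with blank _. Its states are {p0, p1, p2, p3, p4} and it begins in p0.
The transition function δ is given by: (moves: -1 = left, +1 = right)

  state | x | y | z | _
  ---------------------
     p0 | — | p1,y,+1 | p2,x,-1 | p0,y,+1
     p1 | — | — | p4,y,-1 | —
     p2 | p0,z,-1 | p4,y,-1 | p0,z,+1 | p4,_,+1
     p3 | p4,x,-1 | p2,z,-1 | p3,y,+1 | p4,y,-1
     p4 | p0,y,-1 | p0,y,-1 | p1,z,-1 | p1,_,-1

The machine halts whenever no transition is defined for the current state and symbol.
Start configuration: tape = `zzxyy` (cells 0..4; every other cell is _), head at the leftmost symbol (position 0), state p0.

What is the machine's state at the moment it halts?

p1

state=p0 head=0 tape=_[z]zxyy   (p0,z)→(p2,x,-1)
state=p2 head=-1 tape=[_]xzxyy   (p2,_)→(p4,_,+1)
state=p4 head=0 tape=_[x]zxyy   (p4,x)→(p0,y,-1)
state=p0 head=-1 tape=[_]yzxyy   (p0,_)→(p0,y,+1)
state=p0 head=0 tape=y[y]zxyy   (p0,y)→(p1,y,+1)
state=p1 head=1 tape=yy[z]xyy   (p1,z)→(p4,y,-1)
state=p4 head=0 tape=y[y]yxyy   (p4,y)→(p0,y,-1)
state=p0 head=-1 tape=[y]yyxyy   (p0,y)→(p1,y,+1)
state=p1 head=0 tape=y[y]yxyy
No transition is defined for (p1, y); M halts in state p1.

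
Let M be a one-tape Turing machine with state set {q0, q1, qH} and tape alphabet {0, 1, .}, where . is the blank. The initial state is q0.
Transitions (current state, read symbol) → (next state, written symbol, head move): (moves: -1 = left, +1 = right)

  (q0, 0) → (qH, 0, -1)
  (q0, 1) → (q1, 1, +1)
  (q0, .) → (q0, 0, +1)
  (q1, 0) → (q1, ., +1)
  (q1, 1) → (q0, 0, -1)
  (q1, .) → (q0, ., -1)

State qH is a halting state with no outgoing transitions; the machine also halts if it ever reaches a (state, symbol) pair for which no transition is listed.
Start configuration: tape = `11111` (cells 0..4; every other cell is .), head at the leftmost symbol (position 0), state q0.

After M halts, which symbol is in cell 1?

0

q0 | [1]1111   read 1 → write 1, move +1, go to q1
q1 | 1[1]111   read 1 → write 0, move -1, go to q0
q0 | [1]0111   read 1 → write 1, move +1, go to q1
q1 | 1[0]111   read 0 → write ., move +1, go to q1
q1 | 1.[1]11   read 1 → write 0, move -1, go to q0
q0 | 1[.]011   read . → write 0, move +1, go to q0
q0 | 10[0]11   read 0 → write 0, move -1, go to qH
qH | 1[0]011
Cell 1 holds 0 when M halts.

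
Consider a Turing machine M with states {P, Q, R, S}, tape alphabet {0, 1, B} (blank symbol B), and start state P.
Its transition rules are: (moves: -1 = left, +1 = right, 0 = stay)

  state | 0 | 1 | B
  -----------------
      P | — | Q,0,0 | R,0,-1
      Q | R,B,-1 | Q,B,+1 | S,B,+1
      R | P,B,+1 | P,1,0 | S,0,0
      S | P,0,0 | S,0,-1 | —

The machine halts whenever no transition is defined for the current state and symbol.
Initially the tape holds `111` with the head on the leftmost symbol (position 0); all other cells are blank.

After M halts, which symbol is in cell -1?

0

P | B[1]11   read 1 → write 0, move 0, go to Q
Q | B[0]11   read 0 → write B, move -1, go to R
R | [B]B11   read B → write 0, move 0, go to S
S | [0]B11   read 0 → write 0, move 0, go to P
P | [0]B11
Cell -1 holds 0 when M halts.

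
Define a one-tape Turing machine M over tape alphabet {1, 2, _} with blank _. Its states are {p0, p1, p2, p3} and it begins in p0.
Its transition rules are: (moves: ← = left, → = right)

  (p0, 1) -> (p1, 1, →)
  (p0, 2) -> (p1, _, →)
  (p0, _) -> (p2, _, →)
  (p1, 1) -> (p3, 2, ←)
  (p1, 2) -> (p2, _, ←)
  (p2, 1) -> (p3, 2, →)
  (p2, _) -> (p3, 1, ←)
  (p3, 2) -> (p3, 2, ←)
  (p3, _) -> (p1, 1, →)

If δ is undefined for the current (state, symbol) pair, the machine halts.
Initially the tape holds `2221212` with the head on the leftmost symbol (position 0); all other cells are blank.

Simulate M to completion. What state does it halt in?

state=p0 head=0 tape=_[2]221212   (p0,2)→(p1,_,→)
state=p1 head=1 tape=__[2]21212   (p1,2)→(p2,_,←)
state=p2 head=0 tape=_[_]_21212   (p2,_)→(p3,1,←)
state=p3 head=-1 tape=[_]1_21212   (p3,_)→(p1,1,→)
state=p1 head=0 tape=1[1]_21212   (p1,1)→(p3,2,←)
state=p3 head=-1 tape=[1]2_21212
No transition is defined for (p3, 1); M halts in state p3.

p3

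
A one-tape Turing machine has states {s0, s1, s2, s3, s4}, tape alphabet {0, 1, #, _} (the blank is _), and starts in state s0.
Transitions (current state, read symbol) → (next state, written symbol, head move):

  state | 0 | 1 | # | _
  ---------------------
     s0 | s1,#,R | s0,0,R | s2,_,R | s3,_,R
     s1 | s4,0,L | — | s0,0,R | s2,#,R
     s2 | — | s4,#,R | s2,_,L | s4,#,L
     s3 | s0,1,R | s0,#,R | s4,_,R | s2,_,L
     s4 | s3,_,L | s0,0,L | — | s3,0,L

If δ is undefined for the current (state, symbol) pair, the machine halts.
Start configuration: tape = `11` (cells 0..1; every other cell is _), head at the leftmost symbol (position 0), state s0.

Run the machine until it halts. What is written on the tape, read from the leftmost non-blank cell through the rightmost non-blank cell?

##0###

s0 | _[1]1____   read 1 → write 0, move R, go to s0
s0 | _0[1]____   read 1 → write 0, move R, go to s0
s0 | _00[_]___   read _ → write _, move R, go to s3
s3 | _00_[_]__   read _ → write _, move L, go to s2
s2 | _00[_]___   read _ → write #, move L, go to s4
s4 | _0[0]#___   read 0 → write _, move L, go to s3
s3 | _[0]_#___   read 0 → write 1, move R, go to s0
s0 | _1[_]#___   read _ → write _, move R, go to s3
s3 | _1_[#]___   read # → write _, move R, go to s4
s4 | _1__[_]__   read _ → write 0, move L, go to s3
s3 | _1_[_]0__   read _ → write _, move L, go to s2
s2 | _1[_]_0__   read _ → write #, move L, go to s4
s4 | _[1]#_0__   read 1 → write 0, move L, go to s0
s0 | [_]0#_0__   read _ → write _, move R, go to s3
s3 | _[0]#_0__   read 0 → write 1, move R, go to s0
s0 | _1[#]_0__   read # → write _, move R, go to s2
s2 | _1_[_]0__   read _ → write #, move L, go to s4
s4 | _1[_]#0__   read _ → write 0, move L, go to s3
s3 | _[1]0#0__   read 1 → write #, move R, go to s0
s0 | _#[0]#0__   read 0 → write #, move R, go to s1
s1 | _##[#]0__   read # → write 0, move R, go to s0
s0 | _##0[0]__   read 0 → write #, move R, go to s1
s1 | _##0#[_]_   read _ → write #, move R, go to s2
s2 | _##0##[_]   read _ → write #, move L, go to s4
s4 | _##0#[#]#
The non-blank tape span at halt is ##0###.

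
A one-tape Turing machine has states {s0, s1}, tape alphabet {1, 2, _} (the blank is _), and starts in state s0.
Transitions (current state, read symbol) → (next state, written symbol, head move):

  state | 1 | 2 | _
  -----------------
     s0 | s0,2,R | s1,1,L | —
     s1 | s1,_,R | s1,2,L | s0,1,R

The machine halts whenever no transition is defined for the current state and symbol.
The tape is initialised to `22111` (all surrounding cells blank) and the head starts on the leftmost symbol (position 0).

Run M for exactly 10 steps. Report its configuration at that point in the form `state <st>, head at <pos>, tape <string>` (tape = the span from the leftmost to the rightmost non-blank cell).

state s1, head at 0, tape 11111

s0 | _[2]2111   read 2 → write 1, move L, go to s1
s1 | [_]12111   read _ → write 1, move R, go to s0
s0 | 1[1]2111   read 1 → write 2, move R, go to s0
s0 | 12[2]111   read 2 → write 1, move L, go to s1
s1 | 1[2]1111   read 2 → write 2, move L, go to s1
s1 | [1]21111   read 1 → write _, move R, go to s1
s1 | _[2]1111   read 2 → write 2, move L, go to s1
s1 | [_]21111   read _ → write 1, move R, go to s0
s0 | 1[2]1111   read 2 → write 1, move L, go to s1
s1 | [1]11111   read 1 → write _, move R, go to s1
s1 | _[1]1111
After 10 steps: state s1, head at 0, tape 11111.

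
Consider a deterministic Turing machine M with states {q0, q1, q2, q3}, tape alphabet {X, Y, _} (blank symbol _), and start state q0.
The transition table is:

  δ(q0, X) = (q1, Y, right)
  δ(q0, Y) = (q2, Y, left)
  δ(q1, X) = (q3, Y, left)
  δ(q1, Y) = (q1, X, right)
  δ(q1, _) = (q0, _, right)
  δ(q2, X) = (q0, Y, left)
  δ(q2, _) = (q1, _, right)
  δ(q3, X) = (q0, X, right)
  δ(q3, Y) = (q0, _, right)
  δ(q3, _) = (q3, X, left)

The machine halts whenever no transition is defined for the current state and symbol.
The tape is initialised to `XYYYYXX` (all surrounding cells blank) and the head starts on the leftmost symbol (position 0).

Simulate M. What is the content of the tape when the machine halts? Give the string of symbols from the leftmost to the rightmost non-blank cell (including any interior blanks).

YXXYYXX

q0 | [X]YYYYXX__   read X → write Y, move right, go to q1
q1 | Y[Y]YYYXX__   read Y → write X, move right, go to q1
q1 | YX[Y]YYXX__   read Y → write X, move right, go to q1
q1 | YXX[Y]YXX__   read Y → write X, move right, go to q1
q1 | YXXX[Y]XX__   read Y → write X, move right, go to q1
q1 | YXXXX[X]X__   read X → write Y, move left, go to q3
q3 | YXXX[X]YX__   read X → write X, move right, go to q0
q0 | YXXXX[Y]X__   read Y → write Y, move left, go to q2
q2 | YXXX[X]YX__   read X → write Y, move left, go to q0
q0 | YXX[X]YYX__   read X → write Y, move right, go to q1
q1 | YXXY[Y]YX__   read Y → write X, move right, go to q1
q1 | YXXYX[Y]X__   read Y → write X, move right, go to q1
q1 | YXXYXX[X]__   read X → write Y, move left, go to q3
q3 | YXXYX[X]Y__   read X → write X, move right, go to q0
q0 | YXXYXX[Y]__   read Y → write Y, move left, go to q2
q2 | YXXYX[X]Y__   read X → write Y, move left, go to q0
q0 | YXXY[X]YY__   read X → write Y, move right, go to q1
q1 | YXXYY[Y]Y__   read Y → write X, move right, go to q1
q1 | YXXYYX[Y]__   read Y → write X, move right, go to q1
q1 | YXXYYXX[_]_   read _ → write _, move right, go to q0
q0 | YXXYYXX_[_]
The non-blank tape span at halt is YXXYYXX.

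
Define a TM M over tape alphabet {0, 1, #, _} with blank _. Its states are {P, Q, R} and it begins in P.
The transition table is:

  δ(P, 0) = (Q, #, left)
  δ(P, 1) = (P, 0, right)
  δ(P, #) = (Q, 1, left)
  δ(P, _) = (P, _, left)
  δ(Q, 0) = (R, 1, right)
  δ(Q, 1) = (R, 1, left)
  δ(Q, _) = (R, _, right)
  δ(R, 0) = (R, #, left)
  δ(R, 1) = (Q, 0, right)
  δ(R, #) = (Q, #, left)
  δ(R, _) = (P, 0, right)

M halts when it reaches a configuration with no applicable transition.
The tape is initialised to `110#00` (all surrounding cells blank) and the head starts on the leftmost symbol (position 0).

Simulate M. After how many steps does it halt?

14

state=P head=0 tape=_[1]10#00   (P,1)→(P,0,right)
state=P head=1 tape=_0[1]0#00   (P,1)→(P,0,right)
state=P head=2 tape=_00[0]#00   (P,0)→(Q,#,left)
state=Q head=1 tape=_0[0]##00   (Q,0)→(R,1,right)
state=R head=2 tape=_01[#]#00   (R,#)→(Q,#,left)
state=Q head=1 tape=_0[1]##00   (Q,1)→(R,1,left)
state=R head=0 tape=_[0]1##00   (R,0)→(R,#,left)
state=R head=-1 tape=[_]#1##00   (R,_)→(P,0,right)
state=P head=0 tape=0[#]1##00   (P,#)→(Q,1,left)
state=Q head=-1 tape=[0]11##00   (Q,0)→(R,1,right)
state=R head=0 tape=1[1]1##00   (R,1)→(Q,0,right)
state=Q head=1 tape=10[1]##00   (Q,1)→(R,1,left)
state=R head=0 tape=1[0]1##00   (R,0)→(R,#,left)
state=R head=-1 tape=[1]#1##00   (R,1)→(Q,0,right)
state=Q head=0 tape=0[#]1##00
M halts after 14 transitions.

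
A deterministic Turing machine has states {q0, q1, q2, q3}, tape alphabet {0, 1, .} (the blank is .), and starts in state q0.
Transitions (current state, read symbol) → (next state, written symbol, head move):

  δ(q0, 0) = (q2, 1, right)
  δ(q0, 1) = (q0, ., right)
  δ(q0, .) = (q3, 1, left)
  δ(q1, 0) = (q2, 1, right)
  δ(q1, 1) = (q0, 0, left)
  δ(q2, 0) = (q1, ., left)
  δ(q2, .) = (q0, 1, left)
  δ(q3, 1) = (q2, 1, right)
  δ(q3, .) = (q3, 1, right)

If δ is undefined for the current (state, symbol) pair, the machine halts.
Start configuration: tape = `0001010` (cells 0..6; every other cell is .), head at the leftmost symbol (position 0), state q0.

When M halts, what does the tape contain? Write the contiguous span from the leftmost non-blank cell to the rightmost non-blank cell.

state=q0 head=0 tape=..[0]001010   (q0,0)→(q2,1,right)
state=q2 head=1 tape=..1[0]01010   (q2,0)→(q1,.,left)
state=q1 head=0 tape=..[1].01010   (q1,1)→(q0,0,left)
state=q0 head=-1 tape=.[.]0.01010   (q0,.)→(q3,1,left)
state=q3 head=-2 tape=[.]10.01010   (q3,.)→(q3,1,right)
state=q3 head=-1 tape=1[1]0.01010   (q3,1)→(q2,1,right)
state=q2 head=0 tape=11[0].01010   (q2,0)→(q1,.,left)
state=q1 head=-1 tape=1[1]..01010   (q1,1)→(q0,0,left)
state=q0 head=-2 tape=[1]0..01010   (q0,1)→(q0,.,right)
state=q0 head=-1 tape=.[0]..01010   (q0,0)→(q2,1,right)
state=q2 head=0 tape=.1[.].01010   (q2,.)→(q0,1,left)
state=q0 head=-1 tape=.[1]1.01010   (q0,1)→(q0,.,right)
state=q0 head=0 tape=..[1].01010   (q0,1)→(q0,.,right)
state=q0 head=1 tape=...[.]01010   (q0,.)→(q3,1,left)
state=q3 head=0 tape=..[.]101010   (q3,.)→(q3,1,right)
state=q3 head=1 tape=..1[1]01010   (q3,1)→(q2,1,right)
state=q2 head=2 tape=..11[0]1010   (q2,0)→(q1,.,left)
state=q1 head=1 tape=..1[1].1010   (q1,1)→(q0,0,left)
state=q0 head=0 tape=..[1]0.1010   (q0,1)→(q0,.,right)
state=q0 head=1 tape=...[0].1010   (q0,0)→(q2,1,right)
state=q2 head=2 tape=...1[.]1010   (q2,.)→(q0,1,left)
state=q0 head=1 tape=...[1]11010   (q0,1)→(q0,.,right)
state=q0 head=2 tape=....[1]1010   (q0,1)→(q0,.,right)
state=q0 head=3 tape=.....[1]010   (q0,1)→(q0,.,right)
state=q0 head=4 tape=......[0]10   (q0,0)→(q2,1,right)
state=q2 head=5 tape=......1[1]0
The non-blank tape span at halt is 110.

110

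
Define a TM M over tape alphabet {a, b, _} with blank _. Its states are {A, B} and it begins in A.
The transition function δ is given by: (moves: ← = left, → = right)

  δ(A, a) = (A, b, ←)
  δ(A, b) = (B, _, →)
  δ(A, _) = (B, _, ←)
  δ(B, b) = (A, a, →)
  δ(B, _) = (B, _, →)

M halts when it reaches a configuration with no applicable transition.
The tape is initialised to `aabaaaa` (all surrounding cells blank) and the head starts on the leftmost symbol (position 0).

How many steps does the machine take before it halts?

A | __[a]abaaaa   read a → write b, move ←, go to A
A | _[_]babaaaa   read _ → write _, move ←, go to B
B | [_]_babaaaa   read _ → write _, move →, go to B
B | _[_]babaaaa   read _ → write _, move →, go to B
B | __[b]abaaaa   read b → write a, move →, go to A
A | __a[a]baaaa   read a → write b, move ←, go to A
A | __[a]bbaaaa   read a → write b, move ←, go to A
A | _[_]bbbaaaa   read _ → write _, move ←, go to B
B | [_]_bbbaaaa   read _ → write _, move →, go to B
B | _[_]bbbaaaa   read _ → write _, move →, go to B
B | __[b]bbaaaa   read b → write a, move →, go to A
A | __a[b]baaaa   read b → write _, move →, go to B
B | __a_[b]aaaa   read b → write a, move →, go to A
A | __a_a[a]aaa   read a → write b, move ←, go to A
A | __a_[a]baaa   read a → write b, move ←, go to A
A | __a[_]bbaaa   read _ → write _, move ←, go to B
B | __[a]_bbaaa
M halts after 16 transitions.

16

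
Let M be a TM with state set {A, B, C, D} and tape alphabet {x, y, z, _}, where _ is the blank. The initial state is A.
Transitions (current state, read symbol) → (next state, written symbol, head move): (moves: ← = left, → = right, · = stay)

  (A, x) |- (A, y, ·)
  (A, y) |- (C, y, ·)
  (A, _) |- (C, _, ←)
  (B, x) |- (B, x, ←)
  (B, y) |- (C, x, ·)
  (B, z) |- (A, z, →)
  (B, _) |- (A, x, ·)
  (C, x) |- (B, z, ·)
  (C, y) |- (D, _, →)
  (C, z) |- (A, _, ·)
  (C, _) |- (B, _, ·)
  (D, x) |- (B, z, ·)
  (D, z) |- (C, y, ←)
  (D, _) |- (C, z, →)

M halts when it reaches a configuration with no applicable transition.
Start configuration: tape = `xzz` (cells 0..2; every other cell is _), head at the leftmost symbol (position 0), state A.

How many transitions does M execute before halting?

state=A head=0 tape=[x]zz   (A,x)→(A,y,·)
state=A head=0 tape=[y]zz   (A,y)→(C,y,·)
state=C head=0 tape=[y]zz   (C,y)→(D,_,→)
state=D head=1 tape=_[z]z   (D,z)→(C,y,←)
state=C head=0 tape=[_]yz   (C,_)→(B,_,·)
state=B head=0 tape=[_]yz   (B,_)→(A,x,·)
state=A head=0 tape=[x]yz   (A,x)→(A,y,·)
state=A head=0 tape=[y]yz   (A,y)→(C,y,·)
state=C head=0 tape=[y]yz   (C,y)→(D,_,→)
state=D head=1 tape=_[y]z
M halts after 9 transitions.

9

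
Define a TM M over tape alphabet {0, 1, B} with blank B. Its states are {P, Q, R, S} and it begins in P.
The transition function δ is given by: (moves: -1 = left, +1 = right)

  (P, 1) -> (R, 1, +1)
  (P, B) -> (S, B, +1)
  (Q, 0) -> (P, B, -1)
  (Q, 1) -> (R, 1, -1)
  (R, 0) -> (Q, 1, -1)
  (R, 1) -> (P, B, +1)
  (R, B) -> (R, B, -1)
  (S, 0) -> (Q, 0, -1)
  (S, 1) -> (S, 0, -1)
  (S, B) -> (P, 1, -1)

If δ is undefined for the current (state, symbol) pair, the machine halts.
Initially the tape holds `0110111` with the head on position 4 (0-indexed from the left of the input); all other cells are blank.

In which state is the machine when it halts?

P | 0110[1]11BB   read 1 → write 1, move +1, go to R
R | 01101[1]1BB   read 1 → write B, move +1, go to P
P | 01101B[1]BB   read 1 → write 1, move +1, go to R
R | 01101B1[B]B   read B → write B, move -1, go to R
R | 01101B[1]BB   read 1 → write B, move +1, go to P
P | 01101BB[B]B   read B → write B, move +1, go to S
S | 01101BBB[B]   read B → write 1, move -1, go to P
P | 01101BB[B]1   read B → write B, move +1, go to S
S | 01101BBB[1]   read 1 → write 0, move -1, go to S
S | 01101BB[B]0   read B → write 1, move -1, go to P
P | 01101B[B]10   read B → write B, move +1, go to S
S | 01101BB[1]0   read 1 → write 0, move -1, go to S
S | 01101B[B]00   read B → write 1, move -1, go to P
P | 01101[B]100   read B → write B, move +1, go to S
S | 01101B[1]00   read 1 → write 0, move -1, go to S
S | 01101[B]000   read B → write 1, move -1, go to P
P | 0110[1]1000   read 1 → write 1, move +1, go to R
R | 01101[1]000   read 1 → write B, move +1, go to P
P | 01101B[0]00
No transition is defined for (P, 0); M halts in state P.

P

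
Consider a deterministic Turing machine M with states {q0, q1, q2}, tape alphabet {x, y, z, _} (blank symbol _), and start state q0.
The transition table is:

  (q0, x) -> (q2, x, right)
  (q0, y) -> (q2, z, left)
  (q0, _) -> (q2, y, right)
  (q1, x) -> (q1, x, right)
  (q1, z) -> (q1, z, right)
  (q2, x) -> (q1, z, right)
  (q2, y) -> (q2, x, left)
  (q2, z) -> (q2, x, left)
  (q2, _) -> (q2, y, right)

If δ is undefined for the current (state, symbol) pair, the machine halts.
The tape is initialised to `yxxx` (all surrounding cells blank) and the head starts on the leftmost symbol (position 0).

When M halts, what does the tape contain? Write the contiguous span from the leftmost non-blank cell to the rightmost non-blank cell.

q0 | __[y]xxx_   read y → write z, move left, go to q2
q2 | _[_]zxxx_   read _ → write y, move right, go to q2
q2 | _y[z]xxx_   read z → write x, move left, go to q2
q2 | _[y]xxxx_   read y → write x, move left, go to q2
q2 | [_]xxxxx_   read _ → write y, move right, go to q2
q2 | y[x]xxxx_   read x → write z, move right, go to q1
q1 | yz[x]xxx_   read x → write x, move right, go to q1
q1 | yzx[x]xx_   read x → write x, move right, go to q1
q1 | yzxx[x]x_   read x → write x, move right, go to q1
q1 | yzxxx[x]_   read x → write x, move right, go to q1
q1 | yzxxxx[_]
The non-blank tape span at halt is yzxxxx.

yzxxxx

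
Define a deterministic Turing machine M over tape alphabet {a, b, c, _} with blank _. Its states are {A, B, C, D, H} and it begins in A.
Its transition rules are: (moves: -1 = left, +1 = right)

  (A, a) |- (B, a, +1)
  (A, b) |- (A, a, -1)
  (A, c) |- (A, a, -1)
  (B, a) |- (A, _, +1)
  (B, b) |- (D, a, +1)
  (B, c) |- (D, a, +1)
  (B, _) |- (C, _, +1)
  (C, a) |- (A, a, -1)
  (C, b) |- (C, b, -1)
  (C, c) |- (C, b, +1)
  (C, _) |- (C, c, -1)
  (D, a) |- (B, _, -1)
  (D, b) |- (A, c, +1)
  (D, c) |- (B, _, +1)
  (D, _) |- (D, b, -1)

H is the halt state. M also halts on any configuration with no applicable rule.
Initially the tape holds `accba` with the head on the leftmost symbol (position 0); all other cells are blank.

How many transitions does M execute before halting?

state=A head=0 tape=[a]ccba   (A,a)→(B,a,+1)
state=B head=1 tape=a[c]cba   (B,c)→(D,a,+1)
state=D head=2 tape=aa[c]ba   (D,c)→(B,_,+1)
state=B head=3 tape=aa_[b]a   (B,b)→(D,a,+1)
state=D head=4 tape=aa_a[a]   (D,a)→(B,_,-1)
state=B head=3 tape=aa_[a]_   (B,a)→(A,_,+1)
state=A head=4 tape=aa__[_]
M halts after 6 transitions.

6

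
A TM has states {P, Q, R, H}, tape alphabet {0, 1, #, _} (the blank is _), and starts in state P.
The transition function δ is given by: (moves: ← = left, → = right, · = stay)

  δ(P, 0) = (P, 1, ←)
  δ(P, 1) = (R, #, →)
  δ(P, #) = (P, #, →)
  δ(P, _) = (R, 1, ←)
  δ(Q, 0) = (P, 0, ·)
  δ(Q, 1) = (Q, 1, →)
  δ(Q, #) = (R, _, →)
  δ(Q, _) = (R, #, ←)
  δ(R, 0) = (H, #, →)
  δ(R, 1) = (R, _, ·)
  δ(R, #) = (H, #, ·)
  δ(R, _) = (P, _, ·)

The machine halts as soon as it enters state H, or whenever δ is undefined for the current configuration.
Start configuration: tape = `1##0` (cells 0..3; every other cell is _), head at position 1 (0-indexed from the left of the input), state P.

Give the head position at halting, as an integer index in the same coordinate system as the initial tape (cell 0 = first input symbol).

state=P head=1 tape=1[#]#0_   (P,#)→(P,#,→)
state=P head=2 tape=1#[#]0_   (P,#)→(P,#,→)
state=P head=3 tape=1##[0]_   (P,0)→(P,1,←)
state=P head=2 tape=1#[#]1_   (P,#)→(P,#,→)
state=P head=3 tape=1##[1]_   (P,1)→(R,#,→)
state=R head=4 tape=1###[_]   (R,_)→(P,_,·)
state=P head=4 tape=1###[_]   (P,_)→(R,1,←)
state=R head=3 tape=1##[#]1   (R,#)→(H,#,·)
state=H head=3 tape=1##[#]1
At halt the head is at cell 3.

3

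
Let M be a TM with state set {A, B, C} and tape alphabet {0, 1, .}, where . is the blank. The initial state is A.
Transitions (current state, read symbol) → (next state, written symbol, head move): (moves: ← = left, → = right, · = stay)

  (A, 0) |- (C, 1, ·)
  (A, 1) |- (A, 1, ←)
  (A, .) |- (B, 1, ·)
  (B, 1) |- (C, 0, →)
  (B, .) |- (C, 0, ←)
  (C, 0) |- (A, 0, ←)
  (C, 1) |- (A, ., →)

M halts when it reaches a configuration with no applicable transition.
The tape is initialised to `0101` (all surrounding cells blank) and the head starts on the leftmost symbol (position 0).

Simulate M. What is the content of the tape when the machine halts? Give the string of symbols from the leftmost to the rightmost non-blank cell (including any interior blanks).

A | [0]101..   read 0 → write 1, move ·, go to C
C | [1]101..   read 1 → write ., move →, go to A
A | .[1]01..   read 1 → write 1, move ←, go to A
A | [.]101..   read . → write 1, move ·, go to B
B | [1]101..   read 1 → write 0, move →, go to C
C | 0[1]01..   read 1 → write ., move →, go to A
A | 0.[0]1..   read 0 → write 1, move ·, go to C
C | 0.[1]1..   read 1 → write ., move →, go to A
A | 0..[1]..   read 1 → write 1, move ←, go to A
A | 0.[.]1..   read . → write 1, move ·, go to B
B | 0.[1]1..   read 1 → write 0, move →, go to C
C | 0.0[1]..   read 1 → write ., move →, go to A
A | 0.0.[.].   read . → write 1, move ·, go to B
B | 0.0.[1].   read 1 → write 0, move →, go to C
C | 0.0.0[.]
The non-blank tape span at halt is 0.0.0.

0.0.0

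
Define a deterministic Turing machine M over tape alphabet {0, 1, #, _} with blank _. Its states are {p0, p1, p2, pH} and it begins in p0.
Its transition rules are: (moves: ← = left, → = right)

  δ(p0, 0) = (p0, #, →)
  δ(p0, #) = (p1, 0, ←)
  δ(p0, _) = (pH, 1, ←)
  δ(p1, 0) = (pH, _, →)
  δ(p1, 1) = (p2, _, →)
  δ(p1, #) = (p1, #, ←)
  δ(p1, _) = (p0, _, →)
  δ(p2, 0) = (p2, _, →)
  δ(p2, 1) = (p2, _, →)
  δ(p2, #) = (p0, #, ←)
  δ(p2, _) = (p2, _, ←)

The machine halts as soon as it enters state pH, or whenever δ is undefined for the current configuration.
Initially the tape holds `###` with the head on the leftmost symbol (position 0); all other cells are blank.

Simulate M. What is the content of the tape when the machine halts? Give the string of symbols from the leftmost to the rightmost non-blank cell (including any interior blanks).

###1

p0 | _[#]##_   read # → write 0, move ←, go to p1
p1 | [_]0##_   read _ → write _, move →, go to p0
p0 | _[0]##_   read 0 → write #, move →, go to p0
p0 | _#[#]#_   read # → write 0, move ←, go to p1
p1 | _[#]0#_   read # → write #, move ←, go to p1
p1 | [_]#0#_   read _ → write _, move →, go to p0
p0 | _[#]0#_   read # → write 0, move ←, go to p1
p1 | [_]00#_   read _ → write _, move →, go to p0
p0 | _[0]0#_   read 0 → write #, move →, go to p0
p0 | _#[0]#_   read 0 → write #, move →, go to p0
p0 | _##[#]_   read # → write 0, move ←, go to p1
p1 | _#[#]0_   read # → write #, move ←, go to p1
p1 | _[#]#0_   read # → write #, move ←, go to p1
p1 | [_]##0_   read _ → write _, move →, go to p0
p0 | _[#]#0_   read # → write 0, move ←, go to p1
p1 | [_]0#0_   read _ → write _, move →, go to p0
p0 | _[0]#0_   read 0 → write #, move →, go to p0
p0 | _#[#]0_   read # → write 0, move ←, go to p1
p1 | _[#]00_   read # → write #, move ←, go to p1
p1 | [_]#00_   read _ → write _, move →, go to p0
p0 | _[#]00_   read # → write 0, move ←, go to p1
p1 | [_]000_   read _ → write _, move →, go to p0
p0 | _[0]00_   read 0 → write #, move →, go to p0
p0 | _#[0]0_   read 0 → write #, move →, go to p0
p0 | _##[0]_   read 0 → write #, move →, go to p0
p0 | _###[_]   read _ → write 1, move ←, go to pH
pH | _##[#]1
The non-blank tape span at halt is ###1.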